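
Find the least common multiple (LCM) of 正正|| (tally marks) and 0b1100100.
Convert 正正|| (tally marks) → 5 + 5 + 2 = 12 (decimal)
Convert 0b1100100 (binary) → 64 + 32 + 4 = 100 (decimal)
Compute lcm(12, 100) = 300
300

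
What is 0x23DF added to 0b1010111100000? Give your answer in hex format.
Convert 0x23DF (hexadecimal) → 2×4096 + 3×256 + 13×16 + 15 = 9183 (decimal)
Convert 0b1010111100000 (binary) → 4096 + 1024 + 256 + 128 + 64 + 32 = 5600 (decimal)
Compute 9183 + 5600 = 14783
Convert 14783 (decimal) → 14783 = 3×4096 + 9×256 + 11×16 + 15 → 0x39BF (hexadecimal)
0x39BF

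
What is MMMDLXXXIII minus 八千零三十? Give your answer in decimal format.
Convert MMMDLXXXIII (Roman numeral) → 1000 + 1000 + 1000 + 500 + 50 + 10 + 10 + 10 + 1 + 1 + 1 = 3583 (decimal)
Convert 八千零三十 (Chinese numeral) → 8×1000 + 3×10 = 8030 (decimal)
Compute 3583 - 8030 = -4447
-4447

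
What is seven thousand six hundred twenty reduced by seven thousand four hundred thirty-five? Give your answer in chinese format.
Convert seven thousand six hundred twenty (English words) → 7×1000 + 6×100 + 20 = 7620 (decimal)
Convert seven thousand four hundred thirty-five (English words) → 7×1000 + 4×100 + 35 = 7435 (decimal)
Compute 7620 - 7435 = 185
Convert 185 (decimal) → 185 = 1×100 + 8×10 + 5 → 一百八十五 (Chinese numeral)
一百八十五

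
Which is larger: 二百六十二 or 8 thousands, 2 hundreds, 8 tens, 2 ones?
Convert 二百六十二 (Chinese numeral) → 2×100 + 6×10 + 2 = 262 (decimal)
Convert 8 thousands, 2 hundreds, 8 tens, 2 ones (place-value notation) → 8×1000 + 2×100 + 8×10 + 2 = 8282 (decimal)
Compare 262 vs 8282: larger = 8282
8282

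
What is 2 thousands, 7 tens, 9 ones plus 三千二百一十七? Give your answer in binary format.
Convert 2 thousands, 7 tens, 9 ones (place-value notation) → 2×1000 + 7×10 + 9 = 2079 (decimal)
Convert 三千二百一十七 (Chinese numeral) → 3×1000 + 2×100 + 1×10 + 7 = 3217 (decimal)
Compute 2079 + 3217 = 5296
Convert 5296 (decimal) → 5296 = 4096 + 1024 + 128 + 32 + 16 → 0b1010010110000 (binary)
0b1010010110000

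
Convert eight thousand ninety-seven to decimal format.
Convert eight thousand ninety-seven (English words) → 8×1000 + 97 = 8097 (decimal)
8097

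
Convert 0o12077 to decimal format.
Convert 0o12077 (octal) → 1×4096 + 2×512 + 7×8 + 7 = 5183 (decimal)
5183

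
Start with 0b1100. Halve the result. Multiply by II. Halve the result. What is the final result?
Convert 0b1100 (binary) → 8 + 4 = 12 (decimal)
Start: 12
12 ÷ 2 = 6
Convert II (Roman numeral) → 1 + 1 = 2 (decimal)
6 × 2 = 12
12 ÷ 2 = 6
6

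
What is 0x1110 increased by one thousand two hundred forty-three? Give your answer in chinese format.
Convert 0x1110 (hexadecimal) → 1×4096 + 1×256 + 1×16 = 4368 (decimal)
Convert one thousand two hundred forty-three (English words) → 1×1000 + 2×100 + 43 = 1243 (decimal)
Compute 4368 + 1243 = 5611
Convert 5611 (decimal) → 5611 = 5×1000 + 6×100 + 1×10 + 1 → 五千六百一十一 (Chinese numeral)
五千六百一十一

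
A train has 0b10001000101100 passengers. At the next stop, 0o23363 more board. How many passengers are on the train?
Convert 0b10001000101100 (binary) → 8192 + 512 + 32 + 8 + 4 = 8748 (decimal)
Convert 0o23363 (octal) → 2×4096 + 3×512 + 3×64 + 6×8 + 3 = 9971 (decimal)
Compute 8748 + 9971 = 18719
18719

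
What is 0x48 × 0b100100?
Convert 0x48 (hexadecimal) → 4×16 + 8 = 72 (decimal)
Convert 0b100100 (binary) → 32 + 4 = 36 (decimal)
Compute 72 × 36 = 2592
2592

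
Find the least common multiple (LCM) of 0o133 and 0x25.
Convert 0o133 (octal) → 1×64 + 3×8 + 3 = 91 (decimal)
Convert 0x25 (hexadecimal) → 2×16 + 5 = 37 (decimal)
Compute lcm(91, 37) = 3367
3367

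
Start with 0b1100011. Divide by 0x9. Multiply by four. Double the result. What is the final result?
Convert 0b1100011 (binary) → 64 + 32 + 2 + 1 = 99 (decimal)
Start: 99
Convert 0x9 (hexadecimal) → 9 (decimal)
99 ÷ 9 = 11
Convert four (English words) → 4 (decimal)
11 × 4 = 44
44 × 2 = 88
88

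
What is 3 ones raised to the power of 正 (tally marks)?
Convert 3 ones (place-value notation) → 3 (decimal)
Convert 正 (tally marks) → 5 (decimal)
Compute 3 ^ 5 = 243
243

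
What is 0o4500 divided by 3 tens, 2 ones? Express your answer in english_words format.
Convert 0o4500 (octal) → 4×512 + 5×64 = 2368 (decimal)
Convert 3 tens, 2 ones (place-value notation) → 3×10 + 2 = 32 (decimal)
Compute 2368 ÷ 32 = 74
Convert 74 (decimal) → seventy-four (English words)
seventy-four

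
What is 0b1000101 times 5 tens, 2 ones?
Convert 0b1000101 (binary) → 64 + 4 + 1 = 69 (decimal)
Convert 5 tens, 2 ones (place-value notation) → 5×10 + 2 = 52 (decimal)
Compute 69 × 52 = 3588
3588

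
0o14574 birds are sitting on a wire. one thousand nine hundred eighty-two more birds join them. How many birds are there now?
Convert 0o14574 (octal) → 1×4096 + 4×512 + 5×64 + 7×8 + 4 = 6524 (decimal)
Convert one thousand nine hundred eighty-two (English words) → 1×1000 + 9×100 + 82 = 1982 (decimal)
Compute 6524 + 1982 = 8506
8506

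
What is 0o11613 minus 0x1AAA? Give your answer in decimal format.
Convert 0o11613 (octal) → 1×4096 + 1×512 + 6×64 + 1×8 + 3 = 5003 (decimal)
Convert 0x1AAA (hexadecimal) → 1×4096 + 10×256 + 10×16 + 10 = 6826 (decimal)
Compute 5003 - 6826 = -1823
-1823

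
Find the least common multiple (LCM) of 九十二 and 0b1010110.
Convert 九十二 (Chinese numeral) → 9×10 + 2 = 92 (decimal)
Convert 0b1010110 (binary) → 64 + 16 + 4 + 2 = 86 (decimal)
Compute lcm(92, 86) = 3956
3956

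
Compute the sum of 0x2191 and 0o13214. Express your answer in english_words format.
Convert 0x2191 (hexadecimal) → 2×4096 + 1×256 + 9×16 + 1 = 8593 (decimal)
Convert 0o13214 (octal) → 1×4096 + 3×512 + 2×64 + 1×8 + 4 = 5772 (decimal)
Compute 8593 + 5772 = 14365
Convert 14365 (decimal) → 14365 = 14×1000 + 3×100 + 65 → fourteen thousand three hundred sixty-five (English words)
fourteen thousand three hundred sixty-five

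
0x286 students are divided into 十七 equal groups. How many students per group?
Convert 0x286 (hexadecimal) → 2×256 + 8×16 + 6 = 646 (decimal)
Convert 十七 (Chinese numeral) → 1×10 + 7 = 17 (decimal)
Compute 646 ÷ 17 = 38
38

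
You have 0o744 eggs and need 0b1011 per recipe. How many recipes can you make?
Convert 0o744 (octal) → 7×64 + 4×8 + 4 = 484 (decimal)
Convert 0b1011 (binary) → 8 + 2 + 1 = 11 (decimal)
Compute 484 ÷ 11 = 44
44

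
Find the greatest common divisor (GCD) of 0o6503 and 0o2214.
Convert 0o6503 (octal) → 6×512 + 5×64 + 3 = 3395 (decimal)
Convert 0o2214 (octal) → 2×512 + 2×64 + 1×8 + 4 = 1164 (decimal)
Compute gcd(3395, 1164) = 97
97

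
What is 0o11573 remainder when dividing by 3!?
Convert 0o11573 (octal) → 1×4096 + 1×512 + 5×64 + 7×8 + 3 = 4987 (decimal)
Convert 3! (factorial) → 6 (decimal)
Compute 4987 mod 6 = 1
1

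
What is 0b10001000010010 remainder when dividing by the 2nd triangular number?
Convert 0b10001000010010 (binary) → 8192 + 512 + 16 + 2 = 8722 (decimal)
Convert the 2nd triangular number (triangular index) → 2×3/2 = 3 (decimal)
Compute 8722 mod 3 = 1
1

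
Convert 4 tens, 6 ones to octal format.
Convert 4 tens, 6 ones (place-value notation) → 4×10 + 6 = 46 (decimal)
Convert 46 (decimal) → 46 = 5×8 + 6 → 0o56 (octal)
0o56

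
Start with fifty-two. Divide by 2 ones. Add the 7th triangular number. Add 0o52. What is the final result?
Convert fifty-two (English words) → 52 (decimal)
Start: 52
Convert 2 ones (place-value notation) → 2 (decimal)
52 ÷ 2 = 26
Convert the 7th triangular number (triangular index) → 7×8/2 = 28 (decimal)
26 + 28 = 54
Convert 0o52 (octal) → 5×8 + 2 = 42 (decimal)
54 + 42 = 96
96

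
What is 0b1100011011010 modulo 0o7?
Convert 0b1100011011010 (binary) → 4096 + 2048 + 128 + 64 + 16 + 8 + 2 = 6362 (decimal)
Convert 0o7 (octal) → 7 (decimal)
Compute 6362 mod 7 = 6
6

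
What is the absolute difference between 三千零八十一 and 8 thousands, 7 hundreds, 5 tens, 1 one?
Convert 三千零八十一 (Chinese numeral) → 3×1000 + 8×10 + 1 = 3081 (decimal)
Convert 8 thousands, 7 hundreds, 5 tens, 1 one (place-value notation) → 8×1000 + 7×100 + 5×10 + 1 = 8751 (decimal)
Compute |3081 - 8751| = 5670
5670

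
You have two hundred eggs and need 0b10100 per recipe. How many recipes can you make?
Convert two hundred (English words) → 2×100 = 200 (decimal)
Convert 0b10100 (binary) → 16 + 4 = 20 (decimal)
Compute 200 ÷ 20 = 10
10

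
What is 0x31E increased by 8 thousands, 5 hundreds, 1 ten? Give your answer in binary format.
Convert 0x31E (hexadecimal) → 3×256 + 1×16 + 14 = 798 (decimal)
Convert 8 thousands, 5 hundreds, 1 ten (place-value notation) → 8×1000 + 5×100 + 1×10 = 8510 (decimal)
Compute 798 + 8510 = 9308
Convert 9308 (decimal) → 9308 = 8192 + 1024 + 64 + 16 + 8 + 4 → 0b10010001011100 (binary)
0b10010001011100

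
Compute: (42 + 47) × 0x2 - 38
Convert 0x2 (hexadecimal) → 2 (decimal)
Expression in decimal: (42 + 47) × 2 - 38
Parentheses first: 42 + 47 = 89
Multiply: 89 × 2 = 178
Subtract: 178 - 38 = 140
140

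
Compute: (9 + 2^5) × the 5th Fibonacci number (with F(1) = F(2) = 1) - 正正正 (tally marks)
Convert 2^5 (power) → 32 (decimal)
Convert the 5th Fibonacci number (with F(1) = F(2) = 1) (Fibonacci index) → 1, 1, 2, 3, 5 → 5 (decimal)
Convert 正正正 (tally marks) → 5 + 5 + 5 = 15 (decimal)
Expression in decimal: (9 + 32) × 5 - 15
Parentheses first: 9 + 32 = 41
Multiply: 41 × 5 = 205
Subtract: 205 - 15 = 190
190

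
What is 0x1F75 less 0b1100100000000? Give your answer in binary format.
Convert 0x1F75 (hexadecimal) → 1×4096 + 15×256 + 7×16 + 5 = 8053 (decimal)
Convert 0b1100100000000 (binary) → 4096 + 2048 + 256 = 6400 (decimal)
Compute 8053 - 6400 = 1653
Convert 1653 (decimal) → 1653 = 1024 + 512 + 64 + 32 + 16 + 4 + 1 → 0b11001110101 (binary)
0b11001110101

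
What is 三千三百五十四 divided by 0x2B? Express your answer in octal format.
Convert 三千三百五十四 (Chinese numeral) → 3×1000 + 3×100 + 5×10 + 4 = 3354 (decimal)
Convert 0x2B (hexadecimal) → 2×16 + 11 = 43 (decimal)
Compute 3354 ÷ 43 = 78
Convert 78 (decimal) → 78 = 1×64 + 1×8 + 6 → 0o116 (octal)
0o116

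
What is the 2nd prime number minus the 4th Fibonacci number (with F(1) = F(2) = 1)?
The 2nd prime number = 3
Convert the 4th Fibonacci number (with F(1) = F(2) = 1) (Fibonacci index) → 1, 1, 2, 3 → 3 (decimal)
Compute 3 - 3 = 0
0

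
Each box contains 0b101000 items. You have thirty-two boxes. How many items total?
Convert 0b101000 (binary) → 32 + 8 = 40 (decimal)
Convert thirty-two (English words) → 32 (decimal)
Compute 40 × 32 = 1280
1280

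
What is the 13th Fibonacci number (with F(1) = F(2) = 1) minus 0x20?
The 13th Fibonacci number (with F(1) = F(2) = 1): 1, 1, 2, 3, 5, 8, 13, 21, 34, 55, 89, 144, 233 → 233
Convert 0x20 (hexadecimal) → 2×16 = 32 (decimal)
Compute 233 - 32 = 201
201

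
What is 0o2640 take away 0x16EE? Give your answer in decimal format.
Convert 0o2640 (octal) → 2×512 + 6×64 + 4×8 = 1440 (decimal)
Convert 0x16EE (hexadecimal) → 1×4096 + 6×256 + 14×16 + 14 = 5870 (decimal)
Compute 1440 - 5870 = -4430
-4430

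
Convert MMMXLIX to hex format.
Convert MMMXLIX (Roman numeral) → 1000 + 1000 + 1000 + 40 + 9 = 3049 (decimal)
Convert 3049 (decimal) → 3049 = 11×256 + 14×16 + 9 → 0xBE9 (hexadecimal)
0xBE9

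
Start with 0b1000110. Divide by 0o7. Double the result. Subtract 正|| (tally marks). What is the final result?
Convert 0b1000110 (binary) → 64 + 4 + 2 = 70 (decimal)
Start: 70
Convert 0o7 (octal) → 7 (decimal)
70 ÷ 7 = 10
10 × 2 = 20
Convert 正|| (tally marks) → 5 + 2 = 7 (decimal)
20 - 7 = 13
13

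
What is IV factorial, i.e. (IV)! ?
Convert IV (Roman numeral) → 4 (decimal)
Compute 4! = 24
24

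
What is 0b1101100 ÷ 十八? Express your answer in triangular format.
Convert 0b1101100 (binary) → 64 + 32 + 8 + 4 = 108 (decimal)
Convert 十八 (Chinese numeral) → 1×10 + 8 = 18 (decimal)
Compute 108 ÷ 18 = 6
Convert 6 (decimal) → 6 = 3×4/2 → the 3rd triangular number (triangular index)
the 3rd triangular number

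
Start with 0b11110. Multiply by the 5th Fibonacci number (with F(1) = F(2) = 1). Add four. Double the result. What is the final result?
Convert 0b11110 (binary) → 16 + 8 + 4 + 2 = 30 (decimal)
Start: 30
Convert the 5th Fibonacci number (with F(1) = F(2) = 1) (Fibonacci index) → 1, 1, 2, 3, 5 → 5 (decimal)
30 × 5 = 150
Convert four (English words) → 4 (decimal)
150 + 4 = 154
154 × 2 = 308
308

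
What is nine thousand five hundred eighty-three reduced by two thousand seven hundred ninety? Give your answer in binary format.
Convert nine thousand five hundred eighty-three (English words) → 9×1000 + 5×100 + 83 = 9583 (decimal)
Convert two thousand seven hundred ninety (English words) → 2×1000 + 7×100 + 90 = 2790 (decimal)
Compute 9583 - 2790 = 6793
Convert 6793 (decimal) → 6793 = 4096 + 2048 + 512 + 128 + 8 + 1 → 0b1101010001001 (binary)
0b1101010001001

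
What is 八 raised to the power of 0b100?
Convert 八 (Chinese numeral) → 8 (decimal)
Convert 0b100 (binary) → 4 (decimal)
Compute 8 ^ 4 = 4096
4096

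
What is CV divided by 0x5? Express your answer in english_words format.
Convert CV (Roman numeral) → 100 + 5 = 105 (decimal)
Convert 0x5 (hexadecimal) → 5 (decimal)
Compute 105 ÷ 5 = 21
Convert 21 (decimal) → twenty-one (English words)
twenty-one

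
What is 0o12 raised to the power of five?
Convert 0o12 (octal) → 1×8 + 2 = 10 (decimal)
Convert five (English words) → 5 (decimal)
Compute 10 ^ 5 = 100000
100000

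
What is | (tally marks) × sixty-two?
Convert | (tally marks) → 1 (decimal)
Convert sixty-two (English words) → 62 (decimal)
Compute 1 × 62 = 62
62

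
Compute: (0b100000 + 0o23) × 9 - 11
Convert 0b100000 (binary) → 32 (decimal)
Convert 0o23 (octal) → 2×8 + 3 = 19 (decimal)
Expression in decimal: (32 + 19) × 9 - 11
Parentheses first: 32 + 19 = 51
Multiply: 51 × 9 = 459
Subtract: 459 - 11 = 448
448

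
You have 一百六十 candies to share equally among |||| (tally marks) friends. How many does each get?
Convert 一百六十 (Chinese numeral) → 1×100 + 6×10 = 160 (decimal)
Convert |||| (tally marks) → 4 (decimal)
Compute 160 ÷ 4 = 40
40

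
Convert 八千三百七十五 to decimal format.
Convert 八千三百七十五 (Chinese numeral) → 8×1000 + 3×100 + 7×10 + 5 = 8375 (decimal)
8375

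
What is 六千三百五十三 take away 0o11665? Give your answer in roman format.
Convert 六千三百五十三 (Chinese numeral) → 6×1000 + 3×100 + 5×10 + 3 = 6353 (decimal)
Convert 0o11665 (octal) → 1×4096 + 1×512 + 6×64 + 6×8 + 5 = 5045 (decimal)
Compute 6353 - 5045 = 1308
Convert 1308 (decimal) → 1308 = 1000 + 100 + 100 + 100 + 5 + 1 + 1 + 1 → MCCCVIII (Roman numeral)
MCCCVIII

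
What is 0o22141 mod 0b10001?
Convert 0o22141 (octal) → 2×4096 + 2×512 + 1×64 + 4×8 + 1 = 9313 (decimal)
Convert 0b10001 (binary) → 16 + 1 = 17 (decimal)
Compute 9313 mod 17 = 14
14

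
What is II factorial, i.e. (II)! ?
Convert II (Roman numeral) → 1 + 1 = 2 (decimal)
Compute 2! = 2
2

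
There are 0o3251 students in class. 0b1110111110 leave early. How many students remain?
Convert 0o3251 (octal) → 3×512 + 2×64 + 5×8 + 1 = 1705 (decimal)
Convert 0b1110111110 (binary) → 512 + 256 + 128 + 32 + 16 + 8 + 4 + 2 = 958 (decimal)
Compute 1705 - 958 = 747
747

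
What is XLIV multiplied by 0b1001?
Convert XLIV (Roman numeral) → 40 + 4 = 44 (decimal)
Convert 0b1001 (binary) → 8 + 1 = 9 (decimal)
Compute 44 × 9 = 396
396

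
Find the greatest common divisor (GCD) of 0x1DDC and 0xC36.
Convert 0x1DDC (hexadecimal) → 1×4096 + 13×256 + 13×16 + 12 = 7644 (decimal)
Convert 0xC36 (hexadecimal) → 12×256 + 3×16 + 6 = 3126 (decimal)
Compute gcd(7644, 3126) = 6
6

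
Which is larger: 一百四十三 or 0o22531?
Convert 一百四十三 (Chinese numeral) → 1×100 + 4×10 + 3 = 143 (decimal)
Convert 0o22531 (octal) → 2×4096 + 2×512 + 5×64 + 3×8 + 1 = 9561 (decimal)
Compare 143 vs 9561: larger = 9561
9561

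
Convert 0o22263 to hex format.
Convert 0o22263 (octal) → 2×4096 + 2×512 + 2×64 + 6×8 + 3 = 9395 (decimal)
Convert 9395 (decimal) → 9395 = 2×4096 + 4×256 + 11×16 + 3 → 0x24B3 (hexadecimal)
0x24B3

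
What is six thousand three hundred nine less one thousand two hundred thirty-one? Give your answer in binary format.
Convert six thousand three hundred nine (English words) → 6×1000 + 3×100 + 9 = 6309 (decimal)
Convert one thousand two hundred thirty-one (English words) → 1×1000 + 2×100 + 31 = 1231 (decimal)
Compute 6309 - 1231 = 5078
Convert 5078 (decimal) → 5078 = 4096 + 512 + 256 + 128 + 64 + 16 + 4 + 2 → 0b1001111010110 (binary)
0b1001111010110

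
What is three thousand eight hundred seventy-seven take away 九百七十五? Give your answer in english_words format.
Convert three thousand eight hundred seventy-seven (English words) → 3×1000 + 8×100 + 77 = 3877 (decimal)
Convert 九百七十五 (Chinese numeral) → 9×100 + 7×10 + 5 = 975 (decimal)
Compute 3877 - 975 = 2902
Convert 2902 (decimal) → 2902 = 2×1000 + 9×100 + 2 → two thousand nine hundred two (English words)
two thousand nine hundred two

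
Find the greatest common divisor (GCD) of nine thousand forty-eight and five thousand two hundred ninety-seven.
Convert nine thousand forty-eight (English words) → 9×1000 + 48 = 9048 (decimal)
Convert five thousand two hundred ninety-seven (English words) → 5×1000 + 2×100 + 97 = 5297 (decimal)
Compute gcd(9048, 5297) = 1
1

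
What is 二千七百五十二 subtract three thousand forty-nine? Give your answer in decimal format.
Convert 二千七百五十二 (Chinese numeral) → 2×1000 + 7×100 + 5×10 + 2 = 2752 (decimal)
Convert three thousand forty-nine (English words) → 3×1000 + 49 = 3049 (decimal)
Compute 2752 - 3049 = -297
-297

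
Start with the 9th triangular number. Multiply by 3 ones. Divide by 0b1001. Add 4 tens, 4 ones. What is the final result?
Convert the 9th triangular number (triangular index) → 9×10/2 = 45 (decimal)
Start: 45
Convert 3 ones (place-value notation) → 3 (decimal)
45 × 3 = 135
Convert 0b1001 (binary) → 8 + 1 = 9 (decimal)
135 ÷ 9 = 15
Convert 4 tens, 4 ones (place-value notation) → 4×10 + 4 = 44 (decimal)
15 + 44 = 59
59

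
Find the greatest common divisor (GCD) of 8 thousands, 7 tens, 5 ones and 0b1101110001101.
Convert 8 thousands, 7 tens, 5 ones (place-value notation) → 8×1000 + 7×10 + 5 = 8075 (decimal)
Convert 0b1101110001101 (binary) → 4096 + 2048 + 512 + 256 + 128 + 8 + 4 + 1 = 7053 (decimal)
Compute gcd(8075, 7053) = 1
1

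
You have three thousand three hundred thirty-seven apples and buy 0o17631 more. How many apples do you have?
Convert three thousand three hundred thirty-seven (English words) → 3×1000 + 3×100 + 37 = 3337 (decimal)
Convert 0o17631 (octal) → 1×4096 + 7×512 + 6×64 + 3×8 + 1 = 8089 (decimal)
Compute 3337 + 8089 = 11426
11426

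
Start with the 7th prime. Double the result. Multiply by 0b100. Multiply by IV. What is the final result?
Convert the 7th prime (prime index) → 17 (decimal)
Start: 17
17 × 2 = 34
Convert 0b100 (binary) → 4 (decimal)
34 × 4 = 136
Convert IV (Roman numeral) → 4 (decimal)
136 × 4 = 544
544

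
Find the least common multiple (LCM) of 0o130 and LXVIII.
Convert 0o130 (octal) → 1×64 + 3×8 = 88 (decimal)
Convert LXVIII (Roman numeral) → 50 + 10 + 5 + 1 + 1 + 1 = 68 (decimal)
Compute lcm(88, 68) = 1496
1496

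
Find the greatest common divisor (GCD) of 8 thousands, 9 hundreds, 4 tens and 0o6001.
Convert 8 thousands, 9 hundreds, 4 tens (place-value notation) → 8×1000 + 9×100 + 4×10 = 8940 (decimal)
Convert 0o6001 (octal) → 6×512 + 1 = 3073 (decimal)
Compute gcd(8940, 3073) = 1
1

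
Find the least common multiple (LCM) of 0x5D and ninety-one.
Convert 0x5D (hexadecimal) → 5×16 + 13 = 93 (decimal)
Convert ninety-one (English words) → 91 (decimal)
Compute lcm(93, 91) = 8463
8463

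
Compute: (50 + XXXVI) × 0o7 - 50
Convert XXXVI (Roman numeral) → 10 + 10 + 10 + 5 + 1 = 36 (decimal)
Convert 0o7 (octal) → 7 (decimal)
Expression in decimal: (50 + 36) × 7 - 50
Parentheses first: 50 + 36 = 86
Multiply: 86 × 7 = 602
Subtract: 602 - 50 = 552
552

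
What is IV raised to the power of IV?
Convert IV (Roman numeral) → 4 (decimal)
Convert IV (Roman numeral) → 4 (decimal)
Compute 4 ^ 4 = 256
256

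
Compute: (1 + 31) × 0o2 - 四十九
Convert 0o2 (octal) → 2 (decimal)
Convert 四十九 (Chinese numeral) → 4×10 + 9 = 49 (decimal)
Expression in decimal: (1 + 31) × 2 - 49
Parentheses first: 1 + 31 = 32
Multiply: 32 × 2 = 64
Subtract: 64 - 49 = 15
15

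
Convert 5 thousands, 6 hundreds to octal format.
Convert 5 thousands, 6 hundreds (place-value notation) → 5×1000 + 6×100 = 5600 (decimal)
Convert 5600 (decimal) → 5600 = 1×4096 + 2×512 + 7×64 + 4×8 → 0o12740 (octal)
0o12740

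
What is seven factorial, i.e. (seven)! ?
Convert seven (English words) → 7 (decimal)
Compute 7! = 5040
5040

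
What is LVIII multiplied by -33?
Convert LVIII (Roman numeral) → 50 + 5 + 1 + 1 + 1 = 58 (decimal)
Compute 58 × -33 = -1914
-1914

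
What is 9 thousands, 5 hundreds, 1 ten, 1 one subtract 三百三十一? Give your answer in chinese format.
Convert 9 thousands, 5 hundreds, 1 ten, 1 one (place-value notation) → 9×1000 + 5×100 + 1×10 + 1 = 9511 (decimal)
Convert 三百三十一 (Chinese numeral) → 3×100 + 3×10 + 1 = 331 (decimal)
Compute 9511 - 331 = 9180
Convert 9180 (decimal) → 9180 = 9×1000 + 1×100 + 8×10 → 九千一百八十 (Chinese numeral)
九千一百八十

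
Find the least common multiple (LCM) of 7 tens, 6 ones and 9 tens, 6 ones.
Convert 7 tens, 6 ones (place-value notation) → 7×10 + 6 = 76 (decimal)
Convert 9 tens, 6 ones (place-value notation) → 9×10 + 6 = 96 (decimal)
Compute lcm(76, 96) = 1824
1824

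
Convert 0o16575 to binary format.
Convert 0o16575 (octal) → 1×4096 + 6×512 + 5×64 + 7×8 + 5 = 7549 (decimal)
Convert 7549 (decimal) → 7549 = 4096 + 2048 + 1024 + 256 + 64 + 32 + 16 + 8 + 4 + 1 → 0b1110101111101 (binary)
0b1110101111101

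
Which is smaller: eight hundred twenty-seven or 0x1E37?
Convert eight hundred twenty-seven (English words) → 8×100 + 27 = 827 (decimal)
Convert 0x1E37 (hexadecimal) → 1×4096 + 14×256 + 3×16 + 7 = 7735 (decimal)
Compare 827 vs 7735: smaller = 827
827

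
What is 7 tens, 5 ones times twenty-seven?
Convert 7 tens, 5 ones (place-value notation) → 7×10 + 5 = 75 (decimal)
Convert twenty-seven (English words) → 27 (decimal)
Compute 75 × 27 = 2025
2025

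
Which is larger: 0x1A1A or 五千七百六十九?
Convert 0x1A1A (hexadecimal) → 1×4096 + 10×256 + 1×16 + 10 = 6682 (decimal)
Convert 五千七百六十九 (Chinese numeral) → 5×1000 + 7×100 + 6×10 + 9 = 5769 (decimal)
Compare 6682 vs 5769: larger = 6682
6682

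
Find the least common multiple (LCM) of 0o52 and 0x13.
Convert 0o52 (octal) → 5×8 + 2 = 42 (decimal)
Convert 0x13 (hexadecimal) → 1×16 + 3 = 19 (decimal)
Compute lcm(42, 19) = 798
798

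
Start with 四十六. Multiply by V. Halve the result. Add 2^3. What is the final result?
Convert 四十六 (Chinese numeral) → 4×10 + 6 = 46 (decimal)
Start: 46
Convert V (Roman numeral) → 5 (decimal)
46 × 5 = 230
230 ÷ 2 = 115
Convert 2^3 (power) → 8 (decimal)
115 + 8 = 123
123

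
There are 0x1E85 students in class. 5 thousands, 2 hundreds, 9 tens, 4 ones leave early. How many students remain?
Convert 0x1E85 (hexadecimal) → 1×4096 + 14×256 + 8×16 + 5 = 7813 (decimal)
Convert 5 thousands, 2 hundreds, 9 tens, 4 ones (place-value notation) → 5×1000 + 2×100 + 9×10 + 4 = 5294 (decimal)
Compute 7813 - 5294 = 2519
2519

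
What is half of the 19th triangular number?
The 19th triangular number = 19×20/2 = 190
Compute 190 ÷ 2 = 95
95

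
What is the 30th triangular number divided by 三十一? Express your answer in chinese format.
Convert the 30th triangular number (triangular index) → 30×31/2 = 465 (decimal)
Convert 三十一 (Chinese numeral) → 3×10 + 1 = 31 (decimal)
Compute 465 ÷ 31 = 15
Convert 15 (decimal) → 15 = 1×10 + 5 → 十五 (Chinese numeral)
十五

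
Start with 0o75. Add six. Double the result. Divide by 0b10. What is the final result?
Convert 0o75 (octal) → 7×8 + 5 = 61 (decimal)
Start: 61
Convert six (English words) → 6 (decimal)
61 + 6 = 67
67 × 2 = 134
Convert 0b10 (binary) → 2 (decimal)
134 ÷ 2 = 67
67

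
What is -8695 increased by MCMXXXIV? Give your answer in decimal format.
Convert MCMXXXIV (Roman numeral) → 1000 + 900 + 10 + 10 + 10 + 4 = 1934 (decimal)
Compute -8695 + 1934 = -6761
-6761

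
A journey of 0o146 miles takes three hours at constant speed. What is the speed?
Convert 0o146 (octal) → 1×64 + 4×8 + 6 = 102 (decimal)
Convert three (English words) → 3 (decimal)
Compute 102 ÷ 3 = 34
34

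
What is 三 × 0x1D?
Convert 三 (Chinese numeral) → 3 (decimal)
Convert 0x1D (hexadecimal) → 1×16 + 13 = 29 (decimal)
Compute 3 × 29 = 87
87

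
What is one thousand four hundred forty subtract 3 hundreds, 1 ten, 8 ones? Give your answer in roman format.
Convert one thousand four hundred forty (English words) → 1×1000 + 4×100 + 40 = 1440 (decimal)
Convert 3 hundreds, 1 ten, 8 ones (place-value notation) → 3×100 + 1×10 + 8 = 318 (decimal)
Compute 1440 - 318 = 1122
Convert 1122 (decimal) → 1122 = 1000 + 100 + 10 + 10 + 1 + 1 → MCXXII (Roman numeral)
MCXXII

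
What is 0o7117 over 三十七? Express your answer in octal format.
Convert 0o7117 (octal) → 7×512 + 1×64 + 1×8 + 7 = 3663 (decimal)
Convert 三十七 (Chinese numeral) → 3×10 + 7 = 37 (decimal)
Compute 3663 ÷ 37 = 99
Convert 99 (decimal) → 99 = 1×64 + 4×8 + 3 → 0o143 (octal)
0o143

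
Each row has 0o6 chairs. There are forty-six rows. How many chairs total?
Convert 0o6 (octal) → 6 (decimal)
Convert forty-six (English words) → 46 (decimal)
Compute 6 × 46 = 276
276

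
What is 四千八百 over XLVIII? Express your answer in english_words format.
Convert 四千八百 (Chinese numeral) → 4×1000 + 8×100 = 4800 (decimal)
Convert XLVIII (Roman numeral) → 40 + 5 + 1 + 1 + 1 = 48 (decimal)
Compute 4800 ÷ 48 = 100
Convert 100 (decimal) → 100 = 1×100 → one hundred (English words)
one hundred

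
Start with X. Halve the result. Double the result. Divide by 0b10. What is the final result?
Convert X (Roman numeral) → 10 (decimal)
Start: 10
10 ÷ 2 = 5
5 × 2 = 10
Convert 0b10 (binary) → 2 (decimal)
10 ÷ 2 = 5
5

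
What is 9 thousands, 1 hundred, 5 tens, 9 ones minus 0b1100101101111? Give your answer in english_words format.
Convert 9 thousands, 1 hundred, 5 tens, 9 ones (place-value notation) → 9×1000 + 1×100 + 5×10 + 9 = 9159 (decimal)
Convert 0b1100101101111 (binary) → 4096 + 2048 + 256 + 64 + 32 + 8 + 4 + 2 + 1 = 6511 (decimal)
Compute 9159 - 6511 = 2648
Convert 2648 (decimal) → 2648 = 2×1000 + 6×100 + 48 → two thousand six hundred forty-eight (English words)
two thousand six hundred forty-eight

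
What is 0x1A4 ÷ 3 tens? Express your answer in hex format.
Convert 0x1A4 (hexadecimal) → 1×256 + 10×16 + 4 = 420 (decimal)
Convert 3 tens (place-value notation) → 3×10 = 30 (decimal)
Compute 420 ÷ 30 = 14
Convert 14 (decimal) → 0xE (hexadecimal)
0xE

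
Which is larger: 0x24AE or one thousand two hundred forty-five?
Convert 0x24AE (hexadecimal) → 2×4096 + 4×256 + 10×16 + 14 = 9390 (decimal)
Convert one thousand two hundred forty-five (English words) → 1×1000 + 2×100 + 45 = 1245 (decimal)
Compare 9390 vs 1245: larger = 9390
9390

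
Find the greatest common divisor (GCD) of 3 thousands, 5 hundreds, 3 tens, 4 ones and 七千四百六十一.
Convert 3 thousands, 5 hundreds, 3 tens, 4 ones (place-value notation) → 3×1000 + 5×100 + 3×10 + 4 = 3534 (decimal)
Convert 七千四百六十一 (Chinese numeral) → 7×1000 + 4×100 + 6×10 + 1 = 7461 (decimal)
Compute gcd(3534, 7461) = 3
3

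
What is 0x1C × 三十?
Convert 0x1C (hexadecimal) → 1×16 + 12 = 28 (decimal)
Convert 三十 (Chinese numeral) → 3×10 = 30 (decimal)
Compute 28 × 30 = 840
840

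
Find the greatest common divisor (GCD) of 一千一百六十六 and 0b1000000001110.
Convert 一千一百六十六 (Chinese numeral) → 1×1000 + 1×100 + 6×10 + 6 = 1166 (decimal)
Convert 0b1000000001110 (binary) → 4096 + 8 + 4 + 2 = 4110 (decimal)
Compute gcd(1166, 4110) = 2
2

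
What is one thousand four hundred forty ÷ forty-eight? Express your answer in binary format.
Convert one thousand four hundred forty (English words) → 1×1000 + 4×100 + 40 = 1440 (decimal)
Convert forty-eight (English words) → 48 (decimal)
Compute 1440 ÷ 48 = 30
Convert 30 (decimal) → 30 = 16 + 8 + 4 + 2 → 0b11110 (binary)
0b11110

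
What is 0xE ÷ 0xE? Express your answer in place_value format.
Convert 0xE (hexadecimal) → 14 (decimal)
Convert 0xE (hexadecimal) → 14 (decimal)
Compute 14 ÷ 14 = 1
Convert 1 (decimal) → 1 one (place-value notation)
1 one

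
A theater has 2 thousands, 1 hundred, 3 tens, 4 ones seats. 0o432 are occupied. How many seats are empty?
Convert 2 thousands, 1 hundred, 3 tens, 4 ones (place-value notation) → 2×1000 + 1×100 + 3×10 + 4 = 2134 (decimal)
Convert 0o432 (octal) → 4×64 + 3×8 + 2 = 282 (decimal)
Compute 2134 - 282 = 1852
1852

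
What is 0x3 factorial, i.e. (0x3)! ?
Convert 0x3 (hexadecimal) → 3 (decimal)
Compute 3! = 6
6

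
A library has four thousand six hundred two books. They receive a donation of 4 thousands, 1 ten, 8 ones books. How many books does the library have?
Convert four thousand six hundred two (English words) → 4×1000 + 6×100 + 2 = 4602 (decimal)
Convert 4 thousands, 1 ten, 8 ones (place-value notation) → 4×1000 + 1×10 + 8 = 4018 (decimal)
Compute 4602 + 4018 = 8620
8620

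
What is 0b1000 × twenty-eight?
Convert 0b1000 (binary) → 8 (decimal)
Convert twenty-eight (English words) → 28 (decimal)
Compute 8 × 28 = 224
224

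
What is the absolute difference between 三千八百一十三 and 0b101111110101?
Convert 三千八百一十三 (Chinese numeral) → 3×1000 + 8×100 + 1×10 + 3 = 3813 (decimal)
Convert 0b101111110101 (binary) → 2048 + 512 + 256 + 128 + 64 + 32 + 16 + 4 + 1 = 3061 (decimal)
Compute |3813 - 3061| = 752
752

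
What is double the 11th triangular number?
The 11th triangular number = 11×12/2 = 66
Compute 66 × 2 = 132
132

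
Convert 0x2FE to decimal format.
Convert 0x2FE (hexadecimal) → 2×256 + 15×16 + 14 = 766 (decimal)
766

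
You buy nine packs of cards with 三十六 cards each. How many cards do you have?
Convert 三十六 (Chinese numeral) → 3×10 + 6 = 36 (decimal)
Convert nine (English words) → 9 (decimal)
Compute 36 × 9 = 324
324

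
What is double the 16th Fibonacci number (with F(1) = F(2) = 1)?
The 16th Fibonacci number (with F(1) = F(2) = 1) = 987
Compute 987 × 2 = 1974
1974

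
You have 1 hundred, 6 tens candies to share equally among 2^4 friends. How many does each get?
Convert 1 hundred, 6 tens (place-value notation) → 1×100 + 6×10 = 160 (decimal)
Convert 2^4 (power) → 16 (decimal)
Compute 160 ÷ 16 = 10
10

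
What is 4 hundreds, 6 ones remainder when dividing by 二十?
Convert 4 hundreds, 6 ones (place-value notation) → 4×100 + 6 = 406 (decimal)
Convert 二十 (Chinese numeral) → 2×10 = 20 (decimal)
Compute 406 mod 20 = 6
6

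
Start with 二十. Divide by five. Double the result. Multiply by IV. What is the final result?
Convert 二十 (Chinese numeral) → 2×10 = 20 (decimal)
Start: 20
Convert five (English words) → 5 (decimal)
20 ÷ 5 = 4
4 × 2 = 8
Convert IV (Roman numeral) → 4 (decimal)
8 × 4 = 32
32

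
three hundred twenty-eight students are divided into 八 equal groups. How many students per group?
Convert three hundred twenty-eight (English words) → 3×100 + 28 = 328 (decimal)
Convert 八 (Chinese numeral) → 8 (decimal)
Compute 328 ÷ 8 = 41
41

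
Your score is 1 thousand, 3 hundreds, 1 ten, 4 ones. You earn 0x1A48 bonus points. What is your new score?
Convert 1 thousand, 3 hundreds, 1 ten, 4 ones (place-value notation) → 1×1000 + 3×100 + 1×10 + 4 = 1314 (decimal)
Convert 0x1A48 (hexadecimal) → 1×4096 + 10×256 + 4×16 + 8 = 6728 (decimal)
Compute 1314 + 6728 = 8042
8042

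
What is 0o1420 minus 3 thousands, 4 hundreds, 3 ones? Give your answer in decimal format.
Convert 0o1420 (octal) → 1×512 + 4×64 + 2×8 = 784 (decimal)
Convert 3 thousands, 4 hundreds, 3 ones (place-value notation) → 3×1000 + 4×100 + 3 = 3403 (decimal)
Compute 784 - 3403 = -2619
-2619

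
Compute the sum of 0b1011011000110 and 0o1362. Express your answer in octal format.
Convert 0b1011011000110 (binary) → 4096 + 1024 + 512 + 128 + 64 + 4 + 2 = 5830 (decimal)
Convert 0o1362 (octal) → 1×512 + 3×64 + 6×8 + 2 = 754 (decimal)
Compute 5830 + 754 = 6584
Convert 6584 (decimal) → 6584 = 1×4096 + 4×512 + 6×64 + 7×8 → 0o14670 (octal)
0o14670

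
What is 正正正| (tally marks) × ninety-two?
Convert 正正正| (tally marks) → 5 + 5 + 5 + 1 = 16 (decimal)
Convert ninety-two (English words) → 92 (decimal)
Compute 16 × 92 = 1472
1472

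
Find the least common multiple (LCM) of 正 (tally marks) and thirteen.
Convert 正 (tally marks) → 5 (decimal)
Convert thirteen (English words) → 13 (decimal)
Compute lcm(5, 13) = 65
65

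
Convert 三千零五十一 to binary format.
Convert 三千零五十一 (Chinese numeral) → 3×1000 + 5×10 + 1 = 3051 (decimal)
Convert 3051 (decimal) → 3051 = 2048 + 512 + 256 + 128 + 64 + 32 + 8 + 2 + 1 → 0b101111101011 (binary)
0b101111101011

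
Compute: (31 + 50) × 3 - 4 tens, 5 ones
Convert 4 tens, 5 ones (place-value notation) → 4×10 + 5 = 45 (decimal)
Expression in decimal: (31 + 50) × 3 - 45
Parentheses first: 31 + 50 = 81
Multiply: 81 × 3 = 243
Subtract: 243 - 45 = 198
198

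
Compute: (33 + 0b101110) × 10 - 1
Convert 0b101110 (binary) → 32 + 8 + 4 + 2 = 46 (decimal)
Expression in decimal: (33 + 46) × 10 - 1
Parentheses first: 33 + 46 = 79
Multiply: 79 × 10 = 790
Subtract: 790 - 1 = 789
789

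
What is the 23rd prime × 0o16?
Convert the 23rd prime (prime index) → 83 (decimal)
Convert 0o16 (octal) → 1×8 + 6 = 14 (decimal)
Compute 83 × 14 = 1162
1162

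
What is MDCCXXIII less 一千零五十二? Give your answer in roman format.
Convert MDCCXXIII (Roman numeral) → 1000 + 500 + 100 + 100 + 10 + 10 + 1 + 1 + 1 = 1723 (decimal)
Convert 一千零五十二 (Chinese numeral) → 1×1000 + 5×10 + 2 = 1052 (decimal)
Compute 1723 - 1052 = 671
Convert 671 (decimal) → 671 = 500 + 100 + 50 + 10 + 10 + 1 → DCLXXI (Roman numeral)
DCLXXI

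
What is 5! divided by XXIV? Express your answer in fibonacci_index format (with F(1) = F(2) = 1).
Convert 5! (factorial) → 120 (decimal)
Convert XXIV (Roman numeral) → 10 + 10 + 4 = 24 (decimal)
Compute 120 ÷ 24 = 5
Convert 5 (decimal) → 1, 1, 2, 3, 5 → the 5th Fibonacci number (Fibonacci index)
the 5th Fibonacci number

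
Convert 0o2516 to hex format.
Convert 0o2516 (octal) → 2×512 + 5×64 + 1×8 + 6 = 1358 (decimal)
Convert 1358 (decimal) → 1358 = 5×256 + 4×16 + 14 → 0x54E (hexadecimal)
0x54E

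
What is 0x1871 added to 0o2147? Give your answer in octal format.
Convert 0x1871 (hexadecimal) → 1×4096 + 8×256 + 7×16 + 1 = 6257 (decimal)
Convert 0o2147 (octal) → 2×512 + 1×64 + 4×8 + 7 = 1127 (decimal)
Compute 6257 + 1127 = 7384
Convert 7384 (decimal) → 7384 = 1×4096 + 6×512 + 3×64 + 3×8 → 0o16330 (octal)
0o16330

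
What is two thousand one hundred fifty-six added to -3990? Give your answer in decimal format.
Convert two thousand one hundred fifty-six (English words) → 2×1000 + 1×100 + 56 = 2156 (decimal)
Compute 2156 + -3990 = -1834
-1834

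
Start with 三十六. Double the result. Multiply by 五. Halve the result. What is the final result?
Convert 三十六 (Chinese numeral) → 3×10 + 6 = 36 (decimal)
Start: 36
36 × 2 = 72
Convert 五 (Chinese numeral) → 5 (decimal)
72 × 5 = 360
360 ÷ 2 = 180
180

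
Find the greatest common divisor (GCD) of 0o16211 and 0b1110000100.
Convert 0o16211 (octal) → 1×4096 + 6×512 + 2×64 + 1×8 + 1 = 7305 (decimal)
Convert 0b1110000100 (binary) → 512 + 256 + 128 + 4 = 900 (decimal)
Compute gcd(7305, 900) = 15
15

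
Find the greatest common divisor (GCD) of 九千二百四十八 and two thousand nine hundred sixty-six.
Convert 九千二百四十八 (Chinese numeral) → 9×1000 + 2×100 + 4×10 + 8 = 9248 (decimal)
Convert two thousand nine hundred sixty-six (English words) → 2×1000 + 9×100 + 66 = 2966 (decimal)
Compute gcd(9248, 2966) = 2
2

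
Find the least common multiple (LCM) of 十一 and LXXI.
Convert 十一 (Chinese numeral) → 1×10 + 1 = 11 (decimal)
Convert LXXI (Roman numeral) → 50 + 10 + 10 + 1 = 71 (decimal)
Compute lcm(11, 71) = 781
781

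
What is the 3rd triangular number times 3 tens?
Convert the 3rd triangular number (triangular index) → 3×4/2 = 6 (decimal)
Convert 3 tens (place-value notation) → 3×10 = 30 (decimal)
Compute 6 × 30 = 180
180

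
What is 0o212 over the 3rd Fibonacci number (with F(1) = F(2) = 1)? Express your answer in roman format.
Convert 0o212 (octal) → 2×64 + 1×8 + 2 = 138 (decimal)
Convert the 3rd Fibonacci number (with F(1) = F(2) = 1) (Fibonacci index) → 1, 1, 2 → 2 (decimal)
Compute 138 ÷ 2 = 69
Convert 69 (decimal) → 69 = 50 + 10 + 9 → LXIX (Roman numeral)
LXIX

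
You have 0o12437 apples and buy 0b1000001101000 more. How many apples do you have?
Convert 0o12437 (octal) → 1×4096 + 2×512 + 4×64 + 3×8 + 7 = 5407 (decimal)
Convert 0b1000001101000 (binary) → 4096 + 64 + 32 + 8 = 4200 (decimal)
Compute 5407 + 4200 = 9607
9607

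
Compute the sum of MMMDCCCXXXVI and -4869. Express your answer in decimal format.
Convert MMMDCCCXXXVI (Roman numeral) → 1000 + 1000 + 1000 + 500 + 100 + 100 + 100 + 10 + 10 + 10 + 5 + 1 = 3836 (decimal)
Compute 3836 + -4869 = -1033
-1033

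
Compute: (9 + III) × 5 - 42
Convert III (Roman numeral) → 1 + 1 + 1 = 3 (decimal)
Expression in decimal: (9 + 3) × 5 - 42
Parentheses first: 9 + 3 = 12
Multiply: 12 × 5 = 60
Subtract: 60 - 42 = 18
18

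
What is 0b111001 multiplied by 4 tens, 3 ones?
Convert 0b111001 (binary) → 32 + 16 + 8 + 1 = 57 (decimal)
Convert 4 tens, 3 ones (place-value notation) → 4×10 + 3 = 43 (decimal)
Compute 57 × 43 = 2451
2451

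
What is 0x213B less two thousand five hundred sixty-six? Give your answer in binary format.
Convert 0x213B (hexadecimal) → 2×4096 + 1×256 + 3×16 + 11 = 8507 (decimal)
Convert two thousand five hundred sixty-six (English words) → 2×1000 + 5×100 + 66 = 2566 (decimal)
Compute 8507 - 2566 = 5941
Convert 5941 (decimal) → 5941 = 4096 + 1024 + 512 + 256 + 32 + 16 + 4 + 1 → 0b1011100110101 (binary)
0b1011100110101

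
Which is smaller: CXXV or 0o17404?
Convert CXXV (Roman numeral) → 100 + 10 + 10 + 5 = 125 (decimal)
Convert 0o17404 (octal) → 1×4096 + 7×512 + 4×64 + 4 = 7940 (decimal)
Compare 125 vs 7940: smaller = 125
125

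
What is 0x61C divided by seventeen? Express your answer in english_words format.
Convert 0x61C (hexadecimal) → 6×256 + 1×16 + 12 = 1564 (decimal)
Convert seventeen (English words) → 17 (decimal)
Compute 1564 ÷ 17 = 92
Convert 92 (decimal) → ninety-two (English words)
ninety-two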